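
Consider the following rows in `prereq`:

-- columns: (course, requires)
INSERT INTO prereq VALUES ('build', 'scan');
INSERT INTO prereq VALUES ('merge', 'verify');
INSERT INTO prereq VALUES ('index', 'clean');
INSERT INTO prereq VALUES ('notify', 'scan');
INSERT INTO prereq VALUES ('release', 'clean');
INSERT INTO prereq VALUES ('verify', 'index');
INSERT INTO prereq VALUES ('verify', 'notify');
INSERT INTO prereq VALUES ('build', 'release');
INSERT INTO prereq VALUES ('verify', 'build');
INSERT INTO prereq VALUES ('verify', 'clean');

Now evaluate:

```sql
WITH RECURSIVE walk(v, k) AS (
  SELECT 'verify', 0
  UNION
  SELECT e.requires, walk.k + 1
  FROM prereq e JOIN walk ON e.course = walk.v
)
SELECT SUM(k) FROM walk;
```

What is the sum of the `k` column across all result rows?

Base: (verify, k=0).
Iteration 1: edges from {verify} -> (build, k=1), (clean, k=1), (index, k=1), (notify, k=1).
Iteration 2: edges from {build,clean,index,notify} -> (clean, k=2), (release, k=2), (scan, k=2). [UNION drops 1 duplicate row(s)]
Iteration 3: edges from {clean,release,scan} -> (clean, k=3).
Iteration 4: no outgoing edges from {clean}; recursion stops.
SUM(k) = 0 + 1 + 1 + 1 + 1 + 2 + 2 + 2 + 3 = 13.

13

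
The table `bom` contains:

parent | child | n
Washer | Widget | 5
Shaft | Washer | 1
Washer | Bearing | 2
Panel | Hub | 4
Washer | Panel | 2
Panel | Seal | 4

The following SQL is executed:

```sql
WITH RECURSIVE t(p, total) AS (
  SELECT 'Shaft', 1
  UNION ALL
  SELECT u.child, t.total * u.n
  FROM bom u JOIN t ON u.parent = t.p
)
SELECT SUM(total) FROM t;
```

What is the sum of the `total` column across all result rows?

27

Base: (Shaft, total=1).
Iteration 1: components of {Shaft} -> Washer = 1*1 = 1.
Iteration 2: components of {Washer} -> Bearing = 1*2 = 2, Panel = 1*2 = 2, Widget = 1*5 = 5.
Iteration 3: components of {Bearing,Panel,Widget} -> Hub = 2*4 = 8, Seal = 2*4 = 8.
Iteration 4: no further components; recursion stops.
SUM(total) = 1 + 1 + 2 + 5 + 2 + 8 + 8 = 27.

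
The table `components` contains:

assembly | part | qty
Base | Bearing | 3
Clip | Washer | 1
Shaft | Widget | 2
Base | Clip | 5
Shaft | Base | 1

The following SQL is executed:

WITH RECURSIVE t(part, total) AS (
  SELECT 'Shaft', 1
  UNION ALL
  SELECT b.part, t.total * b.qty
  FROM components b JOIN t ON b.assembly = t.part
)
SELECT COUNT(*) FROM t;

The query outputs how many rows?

Base: (Shaft, total=1).
Iteration 1: components of {Shaft} -> Base = 1*1 = 1, Widget = 1*2 = 2.
Iteration 2: components of {Base,Widget} -> Bearing = 1*3 = 3, Clip = 1*5 = 5.
Iteration 3: components of {Bearing,Clip} -> Washer = 5*1 = 5.
Iteration 4: no further components; recursion stops.
Total rows emitted: 6.

6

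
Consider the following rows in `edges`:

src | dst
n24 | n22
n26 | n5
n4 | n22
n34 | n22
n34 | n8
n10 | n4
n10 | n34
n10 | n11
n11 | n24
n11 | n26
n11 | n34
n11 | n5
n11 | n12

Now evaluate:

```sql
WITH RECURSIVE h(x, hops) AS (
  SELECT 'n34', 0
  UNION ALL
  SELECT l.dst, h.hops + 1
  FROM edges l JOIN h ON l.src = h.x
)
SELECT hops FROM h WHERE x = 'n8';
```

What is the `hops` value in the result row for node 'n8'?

1

Base: (n34, hops=0).
Iteration 1: edges from {n34} -> (n22, hops=1), (n8, hops=1).
Iteration 2: no outgoing edges from {n22,n8}; recursion stops.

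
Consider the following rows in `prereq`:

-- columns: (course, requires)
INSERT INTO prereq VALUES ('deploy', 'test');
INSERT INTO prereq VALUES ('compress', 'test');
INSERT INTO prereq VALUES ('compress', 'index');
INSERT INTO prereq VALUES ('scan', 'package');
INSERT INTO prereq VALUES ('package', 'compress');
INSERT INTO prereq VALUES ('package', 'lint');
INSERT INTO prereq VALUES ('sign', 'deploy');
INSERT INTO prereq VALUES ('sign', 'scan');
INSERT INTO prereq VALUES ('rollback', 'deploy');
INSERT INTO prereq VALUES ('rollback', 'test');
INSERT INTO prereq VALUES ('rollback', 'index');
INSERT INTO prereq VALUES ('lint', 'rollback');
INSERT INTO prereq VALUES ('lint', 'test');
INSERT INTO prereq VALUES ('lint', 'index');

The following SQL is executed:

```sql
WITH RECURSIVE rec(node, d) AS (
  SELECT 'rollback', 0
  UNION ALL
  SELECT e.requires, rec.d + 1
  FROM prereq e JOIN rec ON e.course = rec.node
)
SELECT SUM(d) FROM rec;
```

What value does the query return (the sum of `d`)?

5

Base: (rollback, d=0).
Iteration 1: edges from {rollback} -> (deploy, d=1), (index, d=1), (test, d=1).
Iteration 2: edges from {deploy,index,test} -> (test, d=2).
Iteration 3: no outgoing edges from {test}; recursion stops.
SUM(d) = 0 + 1 + 1 + 1 + 2 = 5.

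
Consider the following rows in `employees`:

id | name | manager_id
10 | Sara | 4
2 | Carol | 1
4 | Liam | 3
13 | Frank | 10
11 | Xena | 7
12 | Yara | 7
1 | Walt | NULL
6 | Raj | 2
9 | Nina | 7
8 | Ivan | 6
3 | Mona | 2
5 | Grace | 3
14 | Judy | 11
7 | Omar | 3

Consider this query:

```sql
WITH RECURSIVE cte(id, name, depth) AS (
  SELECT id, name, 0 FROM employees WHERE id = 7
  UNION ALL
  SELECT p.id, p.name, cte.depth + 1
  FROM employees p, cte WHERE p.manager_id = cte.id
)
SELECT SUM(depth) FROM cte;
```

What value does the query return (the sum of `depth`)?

Base: id=7 (Omar) at depth 0.
Iteration 1: rows with manager_id in {7} -> Nina (id 9, depth 1), Xena (id 11, depth 1), Yara (id 12, depth 1).
Iteration 2: rows with manager_id in {9,11,12} -> Judy (id 14, depth 2).
Iteration 3: no rows with manager_id in {14}; recursion stops.
SUM(depth) = 0 + 1 + 1 + 1 + 2 = 5.

5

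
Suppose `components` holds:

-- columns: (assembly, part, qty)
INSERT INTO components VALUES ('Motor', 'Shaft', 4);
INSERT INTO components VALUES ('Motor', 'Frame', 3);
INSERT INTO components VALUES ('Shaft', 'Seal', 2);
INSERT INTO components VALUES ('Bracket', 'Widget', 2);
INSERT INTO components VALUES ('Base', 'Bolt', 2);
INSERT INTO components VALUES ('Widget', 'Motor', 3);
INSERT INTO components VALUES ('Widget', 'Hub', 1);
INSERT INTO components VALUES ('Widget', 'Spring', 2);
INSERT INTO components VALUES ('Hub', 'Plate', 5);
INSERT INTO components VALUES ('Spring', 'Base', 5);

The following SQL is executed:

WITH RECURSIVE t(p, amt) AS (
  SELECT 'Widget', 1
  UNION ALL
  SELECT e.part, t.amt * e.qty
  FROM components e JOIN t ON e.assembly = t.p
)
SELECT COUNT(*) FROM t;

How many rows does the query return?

10

Base: (Widget, amt=1).
Iteration 1: components of {Widget} -> Hub = 1*1 = 1, Motor = 1*3 = 3, Spring = 1*2 = 2.
Iteration 2: components of {Hub,Motor,Spring} -> Base = 2*5 = 10, Frame = 3*3 = 9, Plate = 1*5 = 5, Shaft = 3*4 = 12.
Iteration 3: components of {Base,Frame,Plate,Shaft} -> Bolt = 10*2 = 20, Seal = 12*2 = 24.
Iteration 4: no further components; recursion stops.
Total rows emitted: 10.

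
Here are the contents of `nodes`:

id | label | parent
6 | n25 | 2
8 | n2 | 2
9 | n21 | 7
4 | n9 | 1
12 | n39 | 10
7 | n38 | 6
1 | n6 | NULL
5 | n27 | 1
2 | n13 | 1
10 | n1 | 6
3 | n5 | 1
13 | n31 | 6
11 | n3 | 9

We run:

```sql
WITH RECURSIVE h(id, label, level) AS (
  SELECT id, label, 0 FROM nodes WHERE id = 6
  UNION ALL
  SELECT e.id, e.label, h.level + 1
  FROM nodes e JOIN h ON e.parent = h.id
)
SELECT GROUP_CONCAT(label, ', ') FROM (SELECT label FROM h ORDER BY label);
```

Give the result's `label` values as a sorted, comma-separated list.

Base: id=6 (n25) at level 0.
Iteration 1: rows with parent in {6} -> n38 (id 7, level 1), n1 (id 10, level 1), n31 (id 13, level 1).
Iteration 2: rows with parent in {7,10,13} -> n21 (id 9, level 2), n39 (id 12, level 2).
Iteration 3: rows with parent in {9,12} -> n3 (id 11, level 3).
Iteration 4: no rows with parent in {11}; recursion stops.

n1, n21, n25, n3, n31, n38, n39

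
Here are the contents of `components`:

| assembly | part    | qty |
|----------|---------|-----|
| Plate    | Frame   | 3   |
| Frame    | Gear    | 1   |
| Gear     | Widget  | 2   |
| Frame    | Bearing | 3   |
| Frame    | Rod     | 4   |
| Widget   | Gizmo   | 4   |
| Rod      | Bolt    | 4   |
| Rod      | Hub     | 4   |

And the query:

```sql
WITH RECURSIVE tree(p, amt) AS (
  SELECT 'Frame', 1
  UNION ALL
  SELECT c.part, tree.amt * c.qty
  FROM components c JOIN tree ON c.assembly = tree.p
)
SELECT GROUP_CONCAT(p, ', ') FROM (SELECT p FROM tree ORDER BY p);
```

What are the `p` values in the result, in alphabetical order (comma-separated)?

Bearing, Bolt, Frame, Gear, Gizmo, Hub, Rod, Widget

Base: (Frame, amt=1).
Iteration 1: components of {Frame} -> Bearing = 1*3 = 3, Gear = 1*1 = 1, Rod = 1*4 = 4.
Iteration 2: components of {Bearing,Gear,Rod} -> Bolt = 4*4 = 16, Hub = 4*4 = 16, Widget = 1*2 = 2.
Iteration 3: components of {Bolt,Hub,Widget} -> Gizmo = 2*4 = 8.
Iteration 4: no further components; recursion stops.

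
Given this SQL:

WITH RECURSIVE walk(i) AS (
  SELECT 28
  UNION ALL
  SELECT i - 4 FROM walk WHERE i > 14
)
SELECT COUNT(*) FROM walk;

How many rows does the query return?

Base: i=28.
Iteration 1: 28 > 14 holds -> i = 28 - 4 = 24.
Iteration 2: 24 > 14 holds -> i = 24 - 4 = 20.
Iteration 3: 20 > 14 holds -> i = 20 - 4 = 16.
Iteration 4: 16 > 14 holds -> i = 16 - 4 = 12.
Iteration 5: 12 > 14 fails; recursion stops.
Total rows emitted: 5.

5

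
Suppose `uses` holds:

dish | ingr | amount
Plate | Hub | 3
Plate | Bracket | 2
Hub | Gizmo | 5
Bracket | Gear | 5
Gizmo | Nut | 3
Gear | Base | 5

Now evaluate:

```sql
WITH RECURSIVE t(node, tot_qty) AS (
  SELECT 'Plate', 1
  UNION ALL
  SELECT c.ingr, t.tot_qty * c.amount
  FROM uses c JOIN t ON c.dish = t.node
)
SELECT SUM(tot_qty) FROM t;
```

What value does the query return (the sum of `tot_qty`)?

Base: (Plate, tot_qty=1).
Iteration 1: components of {Plate} -> Bracket = 1*2 = 2, Hub = 1*3 = 3.
Iteration 2: components of {Bracket,Hub} -> Gear = 2*5 = 10, Gizmo = 3*5 = 15.
Iteration 3: components of {Gear,Gizmo} -> Base = 10*5 = 50, Nut = 15*3 = 45.
Iteration 4: no further components; recursion stops.
SUM(tot_qty) = 1 + 3 + 2 + 15 + 10 + 45 + 50 = 126.

126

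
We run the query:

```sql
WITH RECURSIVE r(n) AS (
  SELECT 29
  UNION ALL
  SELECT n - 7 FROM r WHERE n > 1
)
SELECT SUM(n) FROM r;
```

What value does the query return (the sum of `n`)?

Base: n=29.
Iteration 1: 29 > 1 holds -> n = 29 - 7 = 22.
Iteration 2: 22 > 1 holds -> n = 22 - 7 = 15.
Iteration 3: 15 > 1 holds -> n = 15 - 7 = 8.
Iteration 4: 8 > 1 holds -> n = 8 - 7 = 1.
Iteration 5: 1 > 1 fails; recursion stops.
SUM(n) = 29 + 22 + 15 + 8 + 1 = 75.

75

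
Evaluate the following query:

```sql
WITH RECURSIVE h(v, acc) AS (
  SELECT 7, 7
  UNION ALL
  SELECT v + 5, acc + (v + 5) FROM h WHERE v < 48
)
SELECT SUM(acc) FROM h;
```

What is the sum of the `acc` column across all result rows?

1210

Base: v=7, acc=7.
Iteration 1: 7 < 48 holds -> v = 7 + 5 = 12, acc = 7 + 12 = 19.
Iteration 2: 12 < 48 holds -> v = 12 + 5 = 17, acc = 19 + 17 = 36.
Iteration 3: 17 < 48 holds -> v = 17 + 5 = 22, acc = 36 + 22 = 58.
Iteration 4: 22 < 48 holds -> v = 22 + 5 = 27, acc = 58 + 27 = 85.
Iteration 5: 27 < 48 holds -> v = 27 + 5 = 32, acc = 85 + 32 = 117.
Iteration 6: 32 < 48 holds -> v = 32 + 5 = 37, acc = 117 + 37 = 154.
Iteration 7: 37 < 48 holds -> v = 37 + 5 = 42, acc = 154 + 42 = 196.
Iteration 8: 42 < 48 holds -> v = 42 + 5 = 47, acc = 196 + 47 = 243.
Iteration 9: 47 < 48 holds -> v = 47 + 5 = 52, acc = 243 + 52 = 295.
Iteration 10: 52 < 48 fails; recursion stops.
SUM(acc) = 7 + 19 + 36 + 58 + 85 + 117 + 154 + 196 + 243 + 295 = 1210.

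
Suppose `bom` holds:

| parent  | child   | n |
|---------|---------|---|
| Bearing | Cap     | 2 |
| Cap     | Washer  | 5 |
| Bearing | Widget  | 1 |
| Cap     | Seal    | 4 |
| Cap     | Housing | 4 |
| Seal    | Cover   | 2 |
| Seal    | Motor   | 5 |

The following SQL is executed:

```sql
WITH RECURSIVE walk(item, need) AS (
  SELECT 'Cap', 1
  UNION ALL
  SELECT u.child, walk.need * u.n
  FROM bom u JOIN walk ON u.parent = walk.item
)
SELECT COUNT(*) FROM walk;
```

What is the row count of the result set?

Base: (Cap, need=1).
Iteration 1: components of {Cap} -> Housing = 1*4 = 4, Seal = 1*4 = 4, Washer = 1*5 = 5.
Iteration 2: components of {Housing,Seal,Washer} -> Cover = 4*2 = 8, Motor = 4*5 = 20.
Iteration 3: no further components; recursion stops.
Total rows emitted: 6.

6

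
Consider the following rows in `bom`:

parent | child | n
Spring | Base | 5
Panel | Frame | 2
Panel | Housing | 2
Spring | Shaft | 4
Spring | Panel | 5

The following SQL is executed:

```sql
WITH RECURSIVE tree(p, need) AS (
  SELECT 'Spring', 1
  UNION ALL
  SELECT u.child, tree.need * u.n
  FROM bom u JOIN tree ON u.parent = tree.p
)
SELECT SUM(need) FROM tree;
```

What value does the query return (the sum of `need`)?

35

Base: (Spring, need=1).
Iteration 1: components of {Spring} -> Base = 1*5 = 5, Panel = 1*5 = 5, Shaft = 1*4 = 4.
Iteration 2: components of {Base,Panel,Shaft} -> Frame = 5*2 = 10, Housing = 5*2 = 10.
Iteration 3: no further components; recursion stops.
SUM(need) = 1 + 5 + 4 + 5 + 10 + 10 = 35.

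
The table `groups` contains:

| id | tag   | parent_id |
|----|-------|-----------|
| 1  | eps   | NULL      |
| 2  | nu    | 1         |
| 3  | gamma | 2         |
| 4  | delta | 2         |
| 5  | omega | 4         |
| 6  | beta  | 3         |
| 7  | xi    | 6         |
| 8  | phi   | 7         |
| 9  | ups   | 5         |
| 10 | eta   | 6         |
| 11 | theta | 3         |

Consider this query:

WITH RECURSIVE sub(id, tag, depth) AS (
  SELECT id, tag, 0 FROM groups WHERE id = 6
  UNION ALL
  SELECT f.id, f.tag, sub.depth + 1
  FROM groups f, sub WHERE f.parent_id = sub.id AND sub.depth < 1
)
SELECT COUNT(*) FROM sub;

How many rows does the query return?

3

Base: id=6 (beta) at depth 0.
Iteration 1: rows with parent_id in {6} -> xi (id 7, depth 1), eta (id 10, depth 1).
Iteration 2: depth < 1 fails for all current rows; recursion stops.
Total rows emitted: 3.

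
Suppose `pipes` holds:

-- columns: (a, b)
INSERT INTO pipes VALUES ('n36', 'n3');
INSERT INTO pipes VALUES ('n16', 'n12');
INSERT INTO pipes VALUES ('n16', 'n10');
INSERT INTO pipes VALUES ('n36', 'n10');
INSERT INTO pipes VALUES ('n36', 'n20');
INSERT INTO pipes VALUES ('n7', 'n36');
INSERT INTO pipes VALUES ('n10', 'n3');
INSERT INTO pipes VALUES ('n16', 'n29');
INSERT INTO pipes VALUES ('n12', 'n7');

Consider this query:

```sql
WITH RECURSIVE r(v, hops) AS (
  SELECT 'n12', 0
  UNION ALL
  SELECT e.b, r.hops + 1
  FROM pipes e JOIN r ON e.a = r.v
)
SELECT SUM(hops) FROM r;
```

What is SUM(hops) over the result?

16

Base: (n12, hops=0).
Iteration 1: edges from {n12} -> (n7, hops=1).
Iteration 2: edges from {n7} -> (n36, hops=2).
Iteration 3: edges from {n36} -> (n10, hops=3), (n20, hops=3), (n3, hops=3).
Iteration 4: edges from {n10,n20,n3} -> (n3, hops=4).
Iteration 5: no outgoing edges from {n3}; recursion stops.
SUM(hops) = 0 + 1 + 2 + 3 + 3 + 3 + 4 = 16.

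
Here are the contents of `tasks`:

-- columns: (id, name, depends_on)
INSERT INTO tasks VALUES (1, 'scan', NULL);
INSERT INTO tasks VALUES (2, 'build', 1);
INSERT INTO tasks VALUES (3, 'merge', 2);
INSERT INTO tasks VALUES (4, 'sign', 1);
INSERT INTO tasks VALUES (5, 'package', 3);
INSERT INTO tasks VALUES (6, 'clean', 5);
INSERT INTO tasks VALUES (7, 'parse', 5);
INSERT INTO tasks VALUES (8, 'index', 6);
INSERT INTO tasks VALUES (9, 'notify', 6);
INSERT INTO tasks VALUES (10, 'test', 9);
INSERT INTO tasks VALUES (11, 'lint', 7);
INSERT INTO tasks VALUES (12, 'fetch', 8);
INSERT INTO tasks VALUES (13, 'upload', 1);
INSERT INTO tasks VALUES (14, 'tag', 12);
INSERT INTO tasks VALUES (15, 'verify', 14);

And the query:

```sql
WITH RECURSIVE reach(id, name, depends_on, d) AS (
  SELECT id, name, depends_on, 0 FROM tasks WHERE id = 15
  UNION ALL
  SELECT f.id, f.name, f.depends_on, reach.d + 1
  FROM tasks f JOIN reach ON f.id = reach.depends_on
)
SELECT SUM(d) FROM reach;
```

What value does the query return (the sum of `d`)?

Base: id=15 (verify), depends_on=14, d 0.
Iteration 1: join on id=14 -> tag (id 14, depends_on=12, d 1).
Iteration 2: join on id=12 -> fetch (id 12, depends_on=8, d 2).
Iteration 3: join on id=8 -> index (id 8, depends_on=6, d 3).
Iteration 4: join on id=6 -> clean (id 6, depends_on=5, d 4).
Iteration 5: join on id=5 -> package (id 5, depends_on=3, d 5).
Iteration 6: join on id=3 -> merge (id 3, depends_on=2, d 6).
Iteration 7: join on id=2 -> build (id 2, depends_on=1, d 7).
Iteration 8: join on id=1 -> scan (id 1, depends_on=NULL, d 8).
Iteration 9: depends_on is NULL; no match; recursion stops.
SUM(d) = 0 + 1 + 2 + 3 + 4 + 5 + 6 + 7 + 8 = 36.

36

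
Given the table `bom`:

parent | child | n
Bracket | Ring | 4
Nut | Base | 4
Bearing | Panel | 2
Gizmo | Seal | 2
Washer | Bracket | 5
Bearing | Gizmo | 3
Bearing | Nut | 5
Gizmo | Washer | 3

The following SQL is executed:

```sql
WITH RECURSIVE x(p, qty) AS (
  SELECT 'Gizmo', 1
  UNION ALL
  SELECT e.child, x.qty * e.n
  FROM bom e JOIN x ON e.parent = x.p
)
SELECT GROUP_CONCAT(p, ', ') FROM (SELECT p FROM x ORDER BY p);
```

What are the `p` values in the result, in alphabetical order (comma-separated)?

Bracket, Gizmo, Ring, Seal, Washer

Base: (Gizmo, qty=1).
Iteration 1: components of {Gizmo} -> Seal = 1*2 = 2, Washer = 1*3 = 3.
Iteration 2: components of {Seal,Washer} -> Bracket = 3*5 = 15.
Iteration 3: components of {Bracket} -> Ring = 15*4 = 60.
Iteration 4: no further components; recursion stops.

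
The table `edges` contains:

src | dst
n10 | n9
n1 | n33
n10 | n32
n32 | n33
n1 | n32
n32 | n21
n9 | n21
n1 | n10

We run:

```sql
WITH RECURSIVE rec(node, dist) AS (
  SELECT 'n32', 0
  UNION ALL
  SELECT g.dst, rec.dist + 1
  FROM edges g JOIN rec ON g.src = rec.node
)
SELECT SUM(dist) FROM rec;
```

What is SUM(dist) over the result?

2

Base: (n32, dist=0).
Iteration 1: edges from {n32} -> (n21, dist=1), (n33, dist=1).
Iteration 2: no outgoing edges from {n21,n33}; recursion stops.
SUM(dist) = 0 + 1 + 1 = 2.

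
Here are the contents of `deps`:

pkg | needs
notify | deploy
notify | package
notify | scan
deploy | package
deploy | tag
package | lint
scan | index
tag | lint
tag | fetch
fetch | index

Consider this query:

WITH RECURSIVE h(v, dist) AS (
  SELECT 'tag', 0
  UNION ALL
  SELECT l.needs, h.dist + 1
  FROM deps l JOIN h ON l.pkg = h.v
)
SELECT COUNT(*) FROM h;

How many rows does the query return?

4

Base: (tag, dist=0).
Iteration 1: edges from {tag} -> (fetch, dist=1), (lint, dist=1).
Iteration 2: edges from {fetch,lint} -> (index, dist=2).
Iteration 3: no outgoing edges from {index}; recursion stops.
Total rows emitted: 4.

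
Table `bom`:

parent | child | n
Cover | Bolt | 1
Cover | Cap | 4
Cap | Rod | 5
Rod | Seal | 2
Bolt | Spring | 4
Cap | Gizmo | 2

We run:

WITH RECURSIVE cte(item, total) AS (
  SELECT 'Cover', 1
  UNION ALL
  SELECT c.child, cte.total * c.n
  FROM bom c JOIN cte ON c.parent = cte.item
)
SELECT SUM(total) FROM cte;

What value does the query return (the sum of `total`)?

78

Base: (Cover, total=1).
Iteration 1: components of {Cover} -> Bolt = 1*1 = 1, Cap = 1*4 = 4.
Iteration 2: components of {Bolt,Cap} -> Gizmo = 4*2 = 8, Rod = 4*5 = 20, Spring = 1*4 = 4.
Iteration 3: components of {Gizmo,Rod,Spring} -> Seal = 20*2 = 40.
Iteration 4: no further components; recursion stops.
SUM(total) = 1 + 1 + 4 + 4 + 20 + 8 + 40 = 78.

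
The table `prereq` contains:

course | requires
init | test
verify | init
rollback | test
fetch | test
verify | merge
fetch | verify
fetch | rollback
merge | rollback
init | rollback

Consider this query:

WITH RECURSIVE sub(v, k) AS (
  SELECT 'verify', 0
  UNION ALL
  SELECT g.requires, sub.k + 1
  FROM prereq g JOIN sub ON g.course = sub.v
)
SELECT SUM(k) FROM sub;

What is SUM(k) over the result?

Base: (verify, k=0).
Iteration 1: edges from {verify} -> (init, k=1), (merge, k=1).
Iteration 2: edges from {init,merge} -> (rollback, k=2) x2, (test, k=2). [UNION ALL keeps all 3 new rows, including repeats]
Iteration 3: edges from {rollback,test} -> (test, k=3) x2. [UNION ALL keeps all 2 new rows, including repeats]
Iteration 4: no outgoing edges from {test}; recursion stops.
SUM(k) = 0 + 1 + 1 + 2 + 2 + 2 + 3 + 3 = 14.

14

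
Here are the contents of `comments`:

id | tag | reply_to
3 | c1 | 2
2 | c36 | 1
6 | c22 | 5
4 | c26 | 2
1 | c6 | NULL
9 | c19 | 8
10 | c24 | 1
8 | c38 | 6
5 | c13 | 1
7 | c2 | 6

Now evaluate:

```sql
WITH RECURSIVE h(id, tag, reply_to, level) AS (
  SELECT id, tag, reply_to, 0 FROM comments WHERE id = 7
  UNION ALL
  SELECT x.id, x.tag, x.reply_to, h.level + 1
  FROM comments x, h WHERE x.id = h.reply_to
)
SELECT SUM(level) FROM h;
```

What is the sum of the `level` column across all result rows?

Base: id=7 (c2), reply_to=6, level 0.
Iteration 1: join on id=6 -> c22 (id 6, reply_to=5, level 1).
Iteration 2: join on id=5 -> c13 (id 5, reply_to=1, level 2).
Iteration 3: join on id=1 -> c6 (id 1, reply_to=NULL, level 3).
Iteration 4: reply_to is NULL; no match; recursion stops.
SUM(level) = 0 + 1 + 2 + 3 = 6.

6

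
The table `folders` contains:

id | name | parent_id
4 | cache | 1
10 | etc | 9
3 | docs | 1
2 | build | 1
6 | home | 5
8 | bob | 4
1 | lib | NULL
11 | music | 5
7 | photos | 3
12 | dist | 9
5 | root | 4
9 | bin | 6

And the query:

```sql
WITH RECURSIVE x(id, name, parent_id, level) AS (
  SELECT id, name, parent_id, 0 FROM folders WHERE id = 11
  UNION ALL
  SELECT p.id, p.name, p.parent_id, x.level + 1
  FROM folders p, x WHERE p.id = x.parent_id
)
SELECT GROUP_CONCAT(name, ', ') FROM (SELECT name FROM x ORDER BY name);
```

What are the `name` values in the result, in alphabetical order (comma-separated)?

Base: id=11 (music), parent_id=5, level 0.
Iteration 1: join on id=5 -> root (id 5, parent_id=4, level 1).
Iteration 2: join on id=4 -> cache (id 4, parent_id=1, level 2).
Iteration 3: join on id=1 -> lib (id 1, parent_id=NULL, level 3).
Iteration 4: parent_id is NULL; no match; recursion stops.

cache, lib, music, root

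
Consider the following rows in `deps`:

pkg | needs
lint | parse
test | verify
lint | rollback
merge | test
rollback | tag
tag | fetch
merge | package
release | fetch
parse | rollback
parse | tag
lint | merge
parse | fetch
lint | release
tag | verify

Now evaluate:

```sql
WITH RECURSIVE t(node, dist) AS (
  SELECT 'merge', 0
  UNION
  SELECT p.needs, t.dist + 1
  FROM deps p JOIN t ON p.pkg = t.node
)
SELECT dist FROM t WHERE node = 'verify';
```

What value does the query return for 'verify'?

2

Base: (merge, dist=0).
Iteration 1: edges from {merge} -> (package, dist=1), (test, dist=1).
Iteration 2: edges from {package,test} -> (verify, dist=2).
Iteration 3: no outgoing edges from {verify}; recursion stops.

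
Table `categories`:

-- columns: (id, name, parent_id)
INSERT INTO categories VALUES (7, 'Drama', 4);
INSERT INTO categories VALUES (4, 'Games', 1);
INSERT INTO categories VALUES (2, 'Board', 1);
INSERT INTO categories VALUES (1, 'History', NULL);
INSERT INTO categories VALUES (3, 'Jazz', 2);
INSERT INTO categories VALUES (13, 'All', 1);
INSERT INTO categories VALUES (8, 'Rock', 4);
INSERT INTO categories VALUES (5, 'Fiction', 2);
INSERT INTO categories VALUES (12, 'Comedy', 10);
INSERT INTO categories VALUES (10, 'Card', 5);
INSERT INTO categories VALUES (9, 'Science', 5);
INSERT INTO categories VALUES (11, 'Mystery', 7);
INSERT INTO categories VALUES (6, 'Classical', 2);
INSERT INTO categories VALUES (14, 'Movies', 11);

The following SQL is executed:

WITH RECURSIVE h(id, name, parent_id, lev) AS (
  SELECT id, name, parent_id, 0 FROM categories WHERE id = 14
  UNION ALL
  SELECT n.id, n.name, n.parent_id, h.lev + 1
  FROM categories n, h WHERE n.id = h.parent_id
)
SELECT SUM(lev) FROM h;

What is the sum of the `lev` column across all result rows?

10

Base: id=14 (Movies), parent_id=11, lev 0.
Iteration 1: join on id=11 -> Mystery (id 11, parent_id=7, lev 1).
Iteration 2: join on id=7 -> Drama (id 7, parent_id=4, lev 2).
Iteration 3: join on id=4 -> Games (id 4, parent_id=1, lev 3).
Iteration 4: join on id=1 -> History (id 1, parent_id=NULL, lev 4).
Iteration 5: parent_id is NULL; no match; recursion stops.
SUM(lev) = 0 + 1 + 2 + 3 + 4 = 10.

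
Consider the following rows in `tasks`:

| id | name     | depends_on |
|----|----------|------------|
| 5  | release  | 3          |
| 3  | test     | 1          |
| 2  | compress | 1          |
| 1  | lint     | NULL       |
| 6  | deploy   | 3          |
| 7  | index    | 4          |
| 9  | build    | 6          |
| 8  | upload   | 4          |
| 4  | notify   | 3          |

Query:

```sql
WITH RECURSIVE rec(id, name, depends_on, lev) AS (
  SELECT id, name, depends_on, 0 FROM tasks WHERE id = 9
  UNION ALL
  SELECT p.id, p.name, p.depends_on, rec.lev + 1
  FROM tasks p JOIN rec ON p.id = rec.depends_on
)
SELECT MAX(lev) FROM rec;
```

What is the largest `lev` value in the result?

Base: id=9 (build), depends_on=6, lev 0.
Iteration 1: join on id=6 -> deploy (id 6, depends_on=3, lev 1).
Iteration 2: join on id=3 -> test (id 3, depends_on=1, lev 2).
Iteration 3: join on id=1 -> lint (id 1, depends_on=NULL, lev 3).
Iteration 4: depends_on is NULL; no match; recursion stops.
lev values: 0, 1, 2, 3; the maximum is 3.

3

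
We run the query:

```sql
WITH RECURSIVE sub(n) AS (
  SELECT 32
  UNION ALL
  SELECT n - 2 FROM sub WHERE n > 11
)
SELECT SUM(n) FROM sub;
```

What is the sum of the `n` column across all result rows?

Base: n=32.
Iteration 1: 32 > 11 holds -> n = 32 - 2 = 30.
Iteration 2: 30 > 11 holds -> n = 30 - 2 = 28.
Iteration 3: 28 > 11 holds -> n = 28 - 2 = 26.
Iteration 4: 26 > 11 holds -> n = 26 - 2 = 24.
Iteration 5: 24 > 11 holds -> n = 24 - 2 = 22.
Iteration 6: 22 > 11 holds -> n = 22 - 2 = 20.
Iteration 7: 20 > 11 holds -> n = 20 - 2 = 18.
Iteration 8: 18 > 11 holds -> n = 18 - 2 = 16.
Iteration 9: 16 > 11 holds -> n = 16 - 2 = 14.
Iteration 10: 14 > 11 holds -> n = 14 - 2 = 12.
Iteration 11: 12 > 11 holds -> n = 12 - 2 = 10.
Iteration 12: 10 > 11 fails; recursion stops.
SUM(n) = 32 + 30 + 28 + 26 + 24 + 22 + 20 + 18 + 16 + 14 + 12 + 10 = 252.

252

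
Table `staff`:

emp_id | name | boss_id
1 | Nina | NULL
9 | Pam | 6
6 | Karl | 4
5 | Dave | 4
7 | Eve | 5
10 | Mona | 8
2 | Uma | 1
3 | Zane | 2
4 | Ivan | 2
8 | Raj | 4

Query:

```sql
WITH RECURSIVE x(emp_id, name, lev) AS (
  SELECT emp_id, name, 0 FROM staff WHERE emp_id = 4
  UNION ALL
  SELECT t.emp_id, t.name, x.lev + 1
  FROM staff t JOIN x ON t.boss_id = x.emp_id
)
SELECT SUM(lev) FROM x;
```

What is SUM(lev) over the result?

Base: emp_id=4 (Ivan) at lev 0.
Iteration 1: rows with boss_id in {4} -> Dave (id 5, lev 1), Karl (id 6, lev 1), Raj (id 8, lev 1).
Iteration 2: rows with boss_id in {5,6,8} -> Eve (id 7, lev 2), Pam (id 9, lev 2), Mona (id 10, lev 2).
Iteration 3: no rows with boss_id in {7,9,10}; recursion stops.
SUM(lev) = 0 + 1 + 1 + 1 + 2 + 2 + 2 = 9.

9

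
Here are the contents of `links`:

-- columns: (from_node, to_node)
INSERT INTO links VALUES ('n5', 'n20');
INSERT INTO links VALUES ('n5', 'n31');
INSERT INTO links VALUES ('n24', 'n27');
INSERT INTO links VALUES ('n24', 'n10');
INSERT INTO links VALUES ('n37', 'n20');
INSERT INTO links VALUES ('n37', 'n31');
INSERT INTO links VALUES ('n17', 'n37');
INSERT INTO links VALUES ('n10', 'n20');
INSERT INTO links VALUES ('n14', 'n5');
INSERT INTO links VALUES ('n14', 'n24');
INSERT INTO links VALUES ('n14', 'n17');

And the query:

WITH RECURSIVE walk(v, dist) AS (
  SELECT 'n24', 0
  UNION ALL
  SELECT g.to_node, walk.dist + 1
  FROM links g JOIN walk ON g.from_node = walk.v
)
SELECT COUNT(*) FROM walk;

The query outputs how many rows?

Base: (n24, dist=0).
Iteration 1: edges from {n24} -> (n10, dist=1), (n27, dist=1).
Iteration 2: edges from {n10,n27} -> (n20, dist=2).
Iteration 3: no outgoing edges from {n20}; recursion stops.
Total rows emitted: 4.

4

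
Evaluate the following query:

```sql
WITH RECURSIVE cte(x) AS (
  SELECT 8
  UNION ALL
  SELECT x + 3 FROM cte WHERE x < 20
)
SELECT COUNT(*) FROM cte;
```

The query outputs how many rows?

Base: x=8.
Iteration 1: 8 < 20 holds -> x = 8 + 3 = 11.
Iteration 2: 11 < 20 holds -> x = 11 + 3 = 14.
Iteration 3: 14 < 20 holds -> x = 14 + 3 = 17.
Iteration 4: 17 < 20 holds -> x = 17 + 3 = 20.
Iteration 5: 20 < 20 fails; recursion stops.
Total rows emitted: 5.

5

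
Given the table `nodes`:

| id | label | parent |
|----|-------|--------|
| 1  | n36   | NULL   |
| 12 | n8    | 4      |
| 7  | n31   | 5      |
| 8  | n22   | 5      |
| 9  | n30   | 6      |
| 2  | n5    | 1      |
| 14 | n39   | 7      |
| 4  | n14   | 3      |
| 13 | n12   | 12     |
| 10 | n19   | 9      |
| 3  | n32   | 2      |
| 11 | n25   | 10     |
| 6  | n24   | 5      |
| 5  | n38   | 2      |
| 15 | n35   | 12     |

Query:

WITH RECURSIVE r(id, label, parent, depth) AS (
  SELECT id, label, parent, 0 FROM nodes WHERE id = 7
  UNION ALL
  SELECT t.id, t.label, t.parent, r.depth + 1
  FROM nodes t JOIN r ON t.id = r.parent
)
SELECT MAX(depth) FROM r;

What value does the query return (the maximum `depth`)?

3

Base: id=7 (n31), parent=5, depth 0.
Iteration 1: join on id=5 -> n38 (id 5, parent=2, depth 1).
Iteration 2: join on id=2 -> n5 (id 2, parent=1, depth 2).
Iteration 3: join on id=1 -> n36 (id 1, parent=NULL, depth 3).
Iteration 4: parent is NULL; no match; recursion stops.
depth values: 0, 1, 2, 3; the maximum is 3.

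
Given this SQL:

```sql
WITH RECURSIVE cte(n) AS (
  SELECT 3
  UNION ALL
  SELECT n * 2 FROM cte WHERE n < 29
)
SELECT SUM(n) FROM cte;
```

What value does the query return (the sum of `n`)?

Base: n=3.
Iteration 1: 3 < 29 holds -> n = 3 * 2 = 6.
Iteration 2: 6 < 29 holds -> n = 6 * 2 = 12.
Iteration 3: 12 < 29 holds -> n = 12 * 2 = 24.
Iteration 4: 24 < 29 holds -> n = 24 * 2 = 48.
Iteration 5: 48 < 29 fails; recursion stops.
SUM(n) = 3 + 6 + 12 + 24 + 48 = 93.

93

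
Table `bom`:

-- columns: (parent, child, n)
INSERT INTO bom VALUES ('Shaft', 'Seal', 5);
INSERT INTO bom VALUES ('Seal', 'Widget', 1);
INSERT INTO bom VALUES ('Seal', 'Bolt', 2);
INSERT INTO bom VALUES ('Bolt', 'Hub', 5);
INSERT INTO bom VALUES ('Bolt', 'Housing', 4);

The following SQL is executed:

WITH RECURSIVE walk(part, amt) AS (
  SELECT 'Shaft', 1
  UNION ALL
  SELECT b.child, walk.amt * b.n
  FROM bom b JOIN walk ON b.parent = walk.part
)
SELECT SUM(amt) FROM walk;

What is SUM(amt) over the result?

111

Base: (Shaft, amt=1).
Iteration 1: components of {Shaft} -> Seal = 1*5 = 5.
Iteration 2: components of {Seal} -> Bolt = 5*2 = 10, Widget = 5*1 = 5.
Iteration 3: components of {Bolt,Widget} -> Housing = 10*4 = 40, Hub = 10*5 = 50.
Iteration 4: no further components; recursion stops.
SUM(amt) = 1 + 5 + 5 + 10 + 50 + 40 = 111.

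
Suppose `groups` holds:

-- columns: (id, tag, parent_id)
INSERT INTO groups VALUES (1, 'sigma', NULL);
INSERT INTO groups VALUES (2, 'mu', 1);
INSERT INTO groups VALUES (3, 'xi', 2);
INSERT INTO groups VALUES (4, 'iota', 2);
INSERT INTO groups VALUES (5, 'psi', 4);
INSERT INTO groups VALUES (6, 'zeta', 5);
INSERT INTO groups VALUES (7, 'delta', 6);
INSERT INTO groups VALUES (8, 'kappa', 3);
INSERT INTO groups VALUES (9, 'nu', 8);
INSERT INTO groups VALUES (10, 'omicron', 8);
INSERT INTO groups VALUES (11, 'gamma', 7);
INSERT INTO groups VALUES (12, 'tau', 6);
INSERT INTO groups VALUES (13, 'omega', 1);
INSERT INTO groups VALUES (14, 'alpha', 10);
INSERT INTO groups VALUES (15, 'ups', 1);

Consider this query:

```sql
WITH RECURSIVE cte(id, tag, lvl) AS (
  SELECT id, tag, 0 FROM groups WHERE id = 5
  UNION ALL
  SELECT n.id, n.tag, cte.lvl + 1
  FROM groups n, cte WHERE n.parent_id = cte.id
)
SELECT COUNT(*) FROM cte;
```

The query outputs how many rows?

5

Base: id=5 (psi) at lvl 0.
Iteration 1: rows with parent_id in {5} -> zeta (id 6, lvl 1).
Iteration 2: rows with parent_id in {6} -> delta (id 7, lvl 2), tau (id 12, lvl 2).
Iteration 3: rows with parent_id in {7,12} -> gamma (id 11, lvl 3).
Iteration 4: no rows with parent_id in {11}; recursion stops.
Total rows emitted: 5.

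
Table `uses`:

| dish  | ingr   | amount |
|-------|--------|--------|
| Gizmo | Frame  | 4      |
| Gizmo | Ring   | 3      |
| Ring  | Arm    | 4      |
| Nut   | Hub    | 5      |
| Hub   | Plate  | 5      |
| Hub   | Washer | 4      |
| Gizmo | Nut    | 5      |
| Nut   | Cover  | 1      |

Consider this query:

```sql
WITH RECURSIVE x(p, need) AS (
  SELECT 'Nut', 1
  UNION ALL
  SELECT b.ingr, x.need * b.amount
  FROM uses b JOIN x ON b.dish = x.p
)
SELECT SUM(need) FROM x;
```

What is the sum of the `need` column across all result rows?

52

Base: (Nut, need=1).
Iteration 1: components of {Nut} -> Cover = 1*1 = 1, Hub = 1*5 = 5.
Iteration 2: components of {Cover,Hub} -> Plate = 5*5 = 25, Washer = 5*4 = 20.
Iteration 3: no further components; recursion stops.
SUM(need) = 1 + 5 + 1 + 25 + 20 = 52.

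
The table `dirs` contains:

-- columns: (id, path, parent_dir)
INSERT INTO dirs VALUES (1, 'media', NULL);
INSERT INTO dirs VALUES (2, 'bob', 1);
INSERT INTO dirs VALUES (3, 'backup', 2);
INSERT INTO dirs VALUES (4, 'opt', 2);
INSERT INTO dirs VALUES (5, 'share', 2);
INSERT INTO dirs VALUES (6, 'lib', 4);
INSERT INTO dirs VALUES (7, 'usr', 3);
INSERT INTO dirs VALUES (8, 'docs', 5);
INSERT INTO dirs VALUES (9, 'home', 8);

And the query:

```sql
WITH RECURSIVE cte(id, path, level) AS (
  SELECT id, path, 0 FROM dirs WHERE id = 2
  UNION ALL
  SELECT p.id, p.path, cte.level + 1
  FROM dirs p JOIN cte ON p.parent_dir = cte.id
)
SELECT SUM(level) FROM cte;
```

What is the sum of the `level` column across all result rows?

12

Base: id=2 (bob) at level 0.
Iteration 1: rows with parent_dir in {2} -> backup (id 3, level 1), opt (id 4, level 1), share (id 5, level 1).
Iteration 2: rows with parent_dir in {3,4,5} -> lib (id 6, level 2), usr (id 7, level 2), docs (id 8, level 2).
Iteration 3: rows with parent_dir in {6,7,8} -> home (id 9, level 3).
Iteration 4: no rows with parent_dir in {9}; recursion stops.
SUM(level) = 0 + 1 + 1 + 1 + 2 + 2 + 2 + 3 = 12.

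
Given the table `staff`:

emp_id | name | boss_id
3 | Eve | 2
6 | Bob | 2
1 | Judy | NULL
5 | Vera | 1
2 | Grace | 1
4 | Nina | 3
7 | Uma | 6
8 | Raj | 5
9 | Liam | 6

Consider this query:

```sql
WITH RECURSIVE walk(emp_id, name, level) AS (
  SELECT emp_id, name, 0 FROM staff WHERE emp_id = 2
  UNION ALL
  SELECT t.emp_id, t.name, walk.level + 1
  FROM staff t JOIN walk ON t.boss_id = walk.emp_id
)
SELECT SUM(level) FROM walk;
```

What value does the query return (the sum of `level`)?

Base: emp_id=2 (Grace) at level 0.
Iteration 1: rows with boss_id in {2} -> Eve (id 3, level 1), Bob (id 6, level 1).
Iteration 2: rows with boss_id in {3,6} -> Nina (id 4, level 2), Uma (id 7, level 2), Liam (id 9, level 2).
Iteration 3: no rows with boss_id in {4,7,9}; recursion stops.
SUM(level) = 0 + 1 + 1 + 2 + 2 + 2 = 8.

8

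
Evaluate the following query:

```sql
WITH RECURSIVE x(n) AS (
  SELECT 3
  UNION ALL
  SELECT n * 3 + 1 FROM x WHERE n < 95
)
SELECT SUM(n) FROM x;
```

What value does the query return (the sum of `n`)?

Base: n=3.
Iteration 1: 3 < 95 holds -> n = 3 * 3 + 1 = 10.
Iteration 2: 10 < 95 holds -> n = 10 * 3 + 1 = 31.
Iteration 3: 31 < 95 holds -> n = 31 * 3 + 1 = 94.
Iteration 4: 94 < 95 holds -> n = 94 * 3 + 1 = 283.
Iteration 5: 283 < 95 fails; recursion stops.
SUM(n) = 3 + 10 + 31 + 94 + 283 = 421.

421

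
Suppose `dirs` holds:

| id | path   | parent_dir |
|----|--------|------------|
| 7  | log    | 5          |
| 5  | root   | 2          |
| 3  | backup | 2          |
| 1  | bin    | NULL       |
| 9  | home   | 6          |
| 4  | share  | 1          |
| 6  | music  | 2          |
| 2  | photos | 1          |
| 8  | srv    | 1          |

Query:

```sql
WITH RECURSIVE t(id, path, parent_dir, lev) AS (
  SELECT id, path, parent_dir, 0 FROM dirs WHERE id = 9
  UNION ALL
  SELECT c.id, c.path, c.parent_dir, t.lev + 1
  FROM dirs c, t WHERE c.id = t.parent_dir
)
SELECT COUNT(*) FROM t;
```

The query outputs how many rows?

4

Base: id=9 (home), parent_dir=6, lev 0.
Iteration 1: join on id=6 -> music (id 6, parent_dir=2, lev 1).
Iteration 2: join on id=2 -> photos (id 2, parent_dir=1, lev 2).
Iteration 3: join on id=1 -> bin (id 1, parent_dir=NULL, lev 3).
Iteration 4: parent_dir is NULL; no match; recursion stops.
Total rows emitted: 4.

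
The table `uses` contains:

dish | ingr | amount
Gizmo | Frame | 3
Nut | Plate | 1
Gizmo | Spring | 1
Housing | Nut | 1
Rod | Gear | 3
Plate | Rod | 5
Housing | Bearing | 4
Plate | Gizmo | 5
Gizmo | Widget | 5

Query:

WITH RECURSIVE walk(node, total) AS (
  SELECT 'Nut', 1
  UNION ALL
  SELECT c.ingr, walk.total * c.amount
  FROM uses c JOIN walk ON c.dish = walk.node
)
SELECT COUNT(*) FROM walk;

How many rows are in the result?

8

Base: (Nut, total=1).
Iteration 1: components of {Nut} -> Plate = 1*1 = 1.
Iteration 2: components of {Plate} -> Gizmo = 1*5 = 5, Rod = 1*5 = 5.
Iteration 3: components of {Gizmo,Rod} -> Frame = 5*3 = 15, Gear = 5*3 = 15, Spring = 5*1 = 5, Widget = 5*5 = 25.
Iteration 4: no further components; recursion stops.
Total rows emitted: 8.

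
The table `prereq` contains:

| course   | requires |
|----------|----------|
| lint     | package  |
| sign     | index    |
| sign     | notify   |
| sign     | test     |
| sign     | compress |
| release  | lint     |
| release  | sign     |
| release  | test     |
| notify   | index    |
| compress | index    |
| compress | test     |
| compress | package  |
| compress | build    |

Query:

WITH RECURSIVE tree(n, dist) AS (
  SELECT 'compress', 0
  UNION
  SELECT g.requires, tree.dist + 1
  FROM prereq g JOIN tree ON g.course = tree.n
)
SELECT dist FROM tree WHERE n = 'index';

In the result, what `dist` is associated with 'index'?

1

Base: (compress, dist=0).
Iteration 1: edges from {compress} -> (build, dist=1), (index, dist=1), (package, dist=1), (test, dist=1).
Iteration 2: no outgoing edges from {build,index,package,test}; recursion stops.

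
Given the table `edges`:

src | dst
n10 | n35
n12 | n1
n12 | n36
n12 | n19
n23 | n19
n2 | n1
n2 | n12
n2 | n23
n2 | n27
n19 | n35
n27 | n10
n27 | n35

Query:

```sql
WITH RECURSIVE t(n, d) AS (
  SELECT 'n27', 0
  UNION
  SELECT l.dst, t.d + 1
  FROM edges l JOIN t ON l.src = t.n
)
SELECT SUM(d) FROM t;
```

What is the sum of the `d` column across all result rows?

Base: (n27, d=0).
Iteration 1: edges from {n27} -> (n10, d=1), (n35, d=1).
Iteration 2: edges from {n10,n35} -> (n35, d=2).
Iteration 3: no outgoing edges from {n35}; recursion stops.
SUM(d) = 0 + 1 + 1 + 2 = 4.

4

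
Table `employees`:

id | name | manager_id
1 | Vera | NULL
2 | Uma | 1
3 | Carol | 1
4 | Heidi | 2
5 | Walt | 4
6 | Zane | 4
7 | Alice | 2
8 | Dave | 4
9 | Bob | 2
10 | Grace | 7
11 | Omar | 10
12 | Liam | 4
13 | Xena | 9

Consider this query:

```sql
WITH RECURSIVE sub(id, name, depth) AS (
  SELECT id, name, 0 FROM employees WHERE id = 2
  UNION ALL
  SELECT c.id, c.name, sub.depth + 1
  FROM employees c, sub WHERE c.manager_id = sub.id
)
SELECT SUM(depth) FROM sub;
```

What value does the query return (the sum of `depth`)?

Base: id=2 (Uma) at depth 0.
Iteration 1: rows with manager_id in {2} -> Heidi (id 4, depth 1), Alice (id 7, depth 1), Bob (id 9, depth 1).
Iteration 2: rows with manager_id in {4,7,9} -> Walt (id 5, depth 2), Zane (id 6, depth 2), Dave (id 8, depth 2), Grace (id 10, depth 2), Liam (id 12, depth 2), Xena (id 13, depth 2).
Iteration 3: rows with manager_id in {5,6,8,10,12,13} -> Omar (id 11, depth 3).
Iteration 4: no rows with manager_id in {11}; recursion stops.
SUM(depth) = 0 + 1 + 1 + 1 + 2 + 2 + 2 + 2 + 2 + 2 + 3 = 18.

18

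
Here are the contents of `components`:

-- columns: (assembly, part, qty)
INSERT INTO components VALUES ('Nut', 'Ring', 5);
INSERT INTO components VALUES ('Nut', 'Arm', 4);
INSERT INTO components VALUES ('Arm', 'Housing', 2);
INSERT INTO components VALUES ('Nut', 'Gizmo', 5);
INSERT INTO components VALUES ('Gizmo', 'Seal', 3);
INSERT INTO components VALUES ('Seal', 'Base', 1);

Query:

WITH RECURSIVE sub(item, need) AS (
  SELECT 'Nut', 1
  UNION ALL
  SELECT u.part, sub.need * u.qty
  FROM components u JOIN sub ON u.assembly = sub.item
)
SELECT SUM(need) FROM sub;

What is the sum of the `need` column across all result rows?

53

Base: (Nut, need=1).
Iteration 1: components of {Nut} -> Arm = 1*4 = 4, Gizmo = 1*5 = 5, Ring = 1*5 = 5.
Iteration 2: components of {Arm,Gizmo,Ring} -> Housing = 4*2 = 8, Seal = 5*3 = 15.
Iteration 3: components of {Housing,Seal} -> Base = 15*1 = 15.
Iteration 4: no further components; recursion stops.
SUM(need) = 1 + 5 + 4 + 5 + 8 + 15 + 15 = 53.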